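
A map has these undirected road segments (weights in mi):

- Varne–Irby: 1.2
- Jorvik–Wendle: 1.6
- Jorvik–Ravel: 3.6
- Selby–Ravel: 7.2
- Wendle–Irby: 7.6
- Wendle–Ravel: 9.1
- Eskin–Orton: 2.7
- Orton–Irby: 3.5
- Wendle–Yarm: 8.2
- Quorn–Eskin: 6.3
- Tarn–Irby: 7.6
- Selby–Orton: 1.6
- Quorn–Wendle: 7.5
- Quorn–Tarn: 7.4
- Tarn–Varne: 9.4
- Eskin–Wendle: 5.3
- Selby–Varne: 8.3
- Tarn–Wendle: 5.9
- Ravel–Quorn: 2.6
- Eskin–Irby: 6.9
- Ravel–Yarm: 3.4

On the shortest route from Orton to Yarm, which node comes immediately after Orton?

Compare a few routes:
Orton–Selby–Ravel–Yarm: 1.6+7.2+3.4 = 12.2
Orton–Eskin–Wendle–Yarm: 2.7+5.3+8.2 = 16.2
Orton–Eskin–Quorn–Ravel–Yarm: 2.7+6.3+2.6+3.4 = 15
Cheapest is Orton–Selby–Ravel–Yarm at 12.2 mi.
So from Orton the first move is to Selby.

Selby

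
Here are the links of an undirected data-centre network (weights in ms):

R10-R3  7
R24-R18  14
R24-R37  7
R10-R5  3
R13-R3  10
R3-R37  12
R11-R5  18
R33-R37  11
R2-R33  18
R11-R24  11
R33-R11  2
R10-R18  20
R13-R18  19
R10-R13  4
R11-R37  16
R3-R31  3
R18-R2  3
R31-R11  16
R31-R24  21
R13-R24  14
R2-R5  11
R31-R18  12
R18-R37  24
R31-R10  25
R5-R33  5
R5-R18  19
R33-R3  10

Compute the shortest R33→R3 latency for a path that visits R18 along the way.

34 ms

Best R33 to R18: R33–R5–R2–R18 costing 19
Best R18 to R3: R18–R31–R3 costing 15
Total via R18: 19 + 15 = 34 ms.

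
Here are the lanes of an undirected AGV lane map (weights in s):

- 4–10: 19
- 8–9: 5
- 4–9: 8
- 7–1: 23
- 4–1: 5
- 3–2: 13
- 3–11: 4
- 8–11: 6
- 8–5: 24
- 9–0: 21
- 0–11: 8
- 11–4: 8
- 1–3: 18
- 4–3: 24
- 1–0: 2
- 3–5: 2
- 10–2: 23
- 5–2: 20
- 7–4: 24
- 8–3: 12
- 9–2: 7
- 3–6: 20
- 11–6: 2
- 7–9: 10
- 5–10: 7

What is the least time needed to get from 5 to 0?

14 s

Enumerating some paths:
5 - 3 - 11 - 0: 2+4+8 = 14
5 - 3 - 11 - 4 - 1 - 0: 2+4+8+5+2 = 21
The minimum is 14 s via 5 - 3 - 11 - 0.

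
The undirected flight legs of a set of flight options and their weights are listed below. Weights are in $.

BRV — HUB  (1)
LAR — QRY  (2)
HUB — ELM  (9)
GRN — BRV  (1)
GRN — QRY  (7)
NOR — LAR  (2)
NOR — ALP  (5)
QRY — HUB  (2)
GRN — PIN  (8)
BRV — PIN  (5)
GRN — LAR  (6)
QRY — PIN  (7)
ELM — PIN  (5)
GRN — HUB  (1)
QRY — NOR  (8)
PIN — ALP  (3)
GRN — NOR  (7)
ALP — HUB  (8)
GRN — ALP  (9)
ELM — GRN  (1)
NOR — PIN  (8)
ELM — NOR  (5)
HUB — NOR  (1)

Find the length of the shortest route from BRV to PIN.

$5

Candidate routes:
BRV - HUB - GRN - ELM - PIN: 1+1+1+5 = 8
BRV - GRN - ELM - PIN: 1+1+5 = 7
BRV - GRN - PIN: 1+8 = 9
BRV - PIN: 5 = 5
Cheapest is BRV - PIN at $5.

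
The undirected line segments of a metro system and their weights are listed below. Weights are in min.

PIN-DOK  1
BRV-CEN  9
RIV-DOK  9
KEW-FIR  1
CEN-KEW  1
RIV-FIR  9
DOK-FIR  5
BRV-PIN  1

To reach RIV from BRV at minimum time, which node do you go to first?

PIN

Candidate routes:
BRV - PIN - DOK - FIR - RIV: 1+1+5+9 = 16
BRV - CEN - KEW - FIR - RIV: 9+1+1+9 = 20
BRV - CEN - KEW - FIR - DOK - RIV: 9+1+1+5+9 = 25
BRV - PIN - DOK - RIV: 1+1+9 = 11
The minimum is 11 min via BRV - PIN - DOK - RIV.
So from BRV the first move is to PIN.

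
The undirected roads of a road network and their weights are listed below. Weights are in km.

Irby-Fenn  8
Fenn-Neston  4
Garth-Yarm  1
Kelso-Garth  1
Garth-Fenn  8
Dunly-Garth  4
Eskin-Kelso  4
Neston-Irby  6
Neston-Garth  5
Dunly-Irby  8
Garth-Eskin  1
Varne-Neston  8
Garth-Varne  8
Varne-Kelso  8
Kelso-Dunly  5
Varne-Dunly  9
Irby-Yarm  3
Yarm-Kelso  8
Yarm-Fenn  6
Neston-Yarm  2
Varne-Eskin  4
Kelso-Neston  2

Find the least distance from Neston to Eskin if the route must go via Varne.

Best Neston to Varne: Neston → Varne costing 8
Shortest Varne→Eskin: Varne → Eskin = 4
Total via Varne: 8 + 4 = 12 km.

12 km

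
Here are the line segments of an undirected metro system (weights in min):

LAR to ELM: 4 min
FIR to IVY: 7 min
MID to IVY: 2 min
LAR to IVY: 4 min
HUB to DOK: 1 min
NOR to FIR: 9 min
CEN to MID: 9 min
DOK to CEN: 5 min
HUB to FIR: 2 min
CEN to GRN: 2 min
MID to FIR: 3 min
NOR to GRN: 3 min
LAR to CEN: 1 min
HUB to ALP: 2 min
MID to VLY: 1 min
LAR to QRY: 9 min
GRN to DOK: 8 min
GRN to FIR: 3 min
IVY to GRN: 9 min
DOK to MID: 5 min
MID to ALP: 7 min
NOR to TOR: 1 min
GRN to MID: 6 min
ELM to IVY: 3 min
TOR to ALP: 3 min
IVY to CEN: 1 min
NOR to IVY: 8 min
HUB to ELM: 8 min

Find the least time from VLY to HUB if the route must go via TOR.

15 min

Best VLY to TOR: VLY–MID–IVY–CEN–GRN–NOR–TOR costing 10
Shortest TOR→HUB: TOR–ALP–HUB = 5
Total via TOR: 10 + 5 = 15 min.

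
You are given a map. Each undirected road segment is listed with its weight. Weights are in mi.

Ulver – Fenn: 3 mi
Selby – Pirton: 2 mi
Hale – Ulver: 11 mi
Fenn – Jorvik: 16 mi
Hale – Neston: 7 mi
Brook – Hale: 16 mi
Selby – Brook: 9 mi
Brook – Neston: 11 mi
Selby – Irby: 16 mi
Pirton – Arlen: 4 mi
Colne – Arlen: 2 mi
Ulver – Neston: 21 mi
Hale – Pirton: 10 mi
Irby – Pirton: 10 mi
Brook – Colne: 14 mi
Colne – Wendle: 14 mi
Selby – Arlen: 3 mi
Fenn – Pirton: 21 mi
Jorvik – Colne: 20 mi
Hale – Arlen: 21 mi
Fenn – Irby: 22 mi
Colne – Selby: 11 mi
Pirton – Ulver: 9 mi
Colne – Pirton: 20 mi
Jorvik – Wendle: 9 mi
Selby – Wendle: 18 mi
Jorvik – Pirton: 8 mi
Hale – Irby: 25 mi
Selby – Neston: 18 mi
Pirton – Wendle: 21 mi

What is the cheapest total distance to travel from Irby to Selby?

Settle nodes by increasing distance from Irby:
Irby: 0
Pirton: 10  (via Irby)
Selby: 12  (via Pirton)
Shortest route: Irby–Pirton–Selby = 12 mi.

12 mi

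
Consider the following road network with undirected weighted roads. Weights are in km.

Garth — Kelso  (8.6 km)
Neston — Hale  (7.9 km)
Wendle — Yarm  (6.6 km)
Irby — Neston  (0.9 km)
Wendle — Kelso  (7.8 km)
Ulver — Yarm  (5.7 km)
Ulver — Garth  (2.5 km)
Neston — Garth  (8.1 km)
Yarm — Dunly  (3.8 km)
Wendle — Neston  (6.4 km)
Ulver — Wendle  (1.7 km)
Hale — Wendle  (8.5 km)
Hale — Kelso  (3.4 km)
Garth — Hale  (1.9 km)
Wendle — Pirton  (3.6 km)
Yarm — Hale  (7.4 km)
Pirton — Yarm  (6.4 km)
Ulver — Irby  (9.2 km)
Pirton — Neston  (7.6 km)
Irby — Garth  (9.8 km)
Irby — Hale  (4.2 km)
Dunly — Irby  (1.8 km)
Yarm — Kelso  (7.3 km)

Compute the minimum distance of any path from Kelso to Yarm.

7.3 km

Settle nodes by increasing distance from Kelso:
Kelso: 0
Hale: 3.4  (via Kelso)
Garth: 5.3  (via Hale)
Yarm: 7.3  (via Kelso)
Shortest route: Kelso → Yarm = 7.3 km.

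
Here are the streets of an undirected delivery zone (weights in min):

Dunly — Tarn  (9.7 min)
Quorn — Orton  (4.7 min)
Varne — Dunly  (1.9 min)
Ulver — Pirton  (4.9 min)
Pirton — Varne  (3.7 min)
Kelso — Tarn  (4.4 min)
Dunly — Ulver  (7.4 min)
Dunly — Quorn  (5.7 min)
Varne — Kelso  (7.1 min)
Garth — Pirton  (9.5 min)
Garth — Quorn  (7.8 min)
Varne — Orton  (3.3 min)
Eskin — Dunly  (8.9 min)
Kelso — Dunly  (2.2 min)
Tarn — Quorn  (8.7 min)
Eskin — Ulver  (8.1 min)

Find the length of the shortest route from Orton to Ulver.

Running Dijkstra from Orton:
Orton: 0
Varne: 3.3  (via Orton)
Quorn: 4.7  (via Orton)
Dunly: 5.2  (via Varne)
Pirton: 7  (via Varne)
Kelso: 7.4  (via Dunly)
Tarn: 11.8  (via Kelso)
Ulver: 11.9  (via Pirton)
Shortest route: Orton → Varne → Pirton → Ulver = 11.9 min.

11.9 min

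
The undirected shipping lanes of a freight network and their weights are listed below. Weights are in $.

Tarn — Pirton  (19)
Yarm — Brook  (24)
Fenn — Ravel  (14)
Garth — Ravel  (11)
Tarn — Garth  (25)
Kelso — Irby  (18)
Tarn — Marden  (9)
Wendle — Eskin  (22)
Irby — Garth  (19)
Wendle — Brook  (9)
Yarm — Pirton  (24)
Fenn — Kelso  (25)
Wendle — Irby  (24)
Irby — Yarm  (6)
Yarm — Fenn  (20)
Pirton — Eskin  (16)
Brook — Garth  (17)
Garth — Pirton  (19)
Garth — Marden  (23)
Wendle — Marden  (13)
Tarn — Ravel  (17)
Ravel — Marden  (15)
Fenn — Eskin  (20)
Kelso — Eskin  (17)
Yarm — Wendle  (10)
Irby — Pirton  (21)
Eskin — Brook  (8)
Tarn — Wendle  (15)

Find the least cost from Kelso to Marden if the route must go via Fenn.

$54

Best Kelso to Fenn: Kelso → Fenn costing 25
Shortest Fenn→Marden: Fenn → Ravel → Marden = 29
Total via Fenn: 25 + 29 = $54.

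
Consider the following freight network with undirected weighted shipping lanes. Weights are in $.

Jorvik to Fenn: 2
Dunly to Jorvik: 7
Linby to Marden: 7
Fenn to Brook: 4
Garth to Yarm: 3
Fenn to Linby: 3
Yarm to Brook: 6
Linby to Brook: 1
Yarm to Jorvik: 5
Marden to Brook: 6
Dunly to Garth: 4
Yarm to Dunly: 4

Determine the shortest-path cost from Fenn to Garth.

$10

Enumerating some paths:
Fenn → Linby → Brook → Yarm → Garth: 3+1+6+3 = 13
Fenn → Jorvik → Yarm → Garth: 2+5+3 = 10
Cheapest is Fenn → Jorvik → Yarm → Garth at $10.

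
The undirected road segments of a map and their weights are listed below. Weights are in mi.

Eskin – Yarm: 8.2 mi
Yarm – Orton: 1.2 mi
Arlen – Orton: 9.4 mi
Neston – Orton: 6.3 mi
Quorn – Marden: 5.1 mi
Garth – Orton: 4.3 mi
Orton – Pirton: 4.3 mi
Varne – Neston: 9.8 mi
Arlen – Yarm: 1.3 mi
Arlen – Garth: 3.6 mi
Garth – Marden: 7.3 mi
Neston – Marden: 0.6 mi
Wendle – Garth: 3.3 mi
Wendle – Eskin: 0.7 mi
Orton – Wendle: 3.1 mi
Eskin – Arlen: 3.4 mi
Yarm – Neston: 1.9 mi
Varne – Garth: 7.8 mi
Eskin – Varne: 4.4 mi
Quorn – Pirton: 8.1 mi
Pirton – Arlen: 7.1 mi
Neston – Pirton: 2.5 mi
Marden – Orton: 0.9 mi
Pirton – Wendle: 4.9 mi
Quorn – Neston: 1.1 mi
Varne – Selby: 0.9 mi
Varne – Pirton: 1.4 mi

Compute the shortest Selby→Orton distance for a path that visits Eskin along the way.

9.1 mi

Shortest Selby→Eskin: Selby–Varne–Eskin = 5.3
Best Eskin to Orton: Eskin–Wendle–Orton costing 3.8
Total via Eskin: 5.3 + 3.8 = 9.1 mi.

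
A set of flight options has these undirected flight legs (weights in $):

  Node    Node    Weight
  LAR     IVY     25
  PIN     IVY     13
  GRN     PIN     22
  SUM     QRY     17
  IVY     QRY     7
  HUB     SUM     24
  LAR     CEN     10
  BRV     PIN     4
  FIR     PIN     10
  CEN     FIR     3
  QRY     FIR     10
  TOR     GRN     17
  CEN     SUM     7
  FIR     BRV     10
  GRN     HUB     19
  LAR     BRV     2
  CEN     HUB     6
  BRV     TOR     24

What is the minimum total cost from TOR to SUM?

Enumerating some paths:
TOR–BRV–FIR–CEN–SUM: 24+10+3+7 = 44
TOR–BRV–LAR–CEN–SUM: 24+2+10+7 = 43
Cheapest is TOR–BRV–LAR–CEN–SUM at $43.

$43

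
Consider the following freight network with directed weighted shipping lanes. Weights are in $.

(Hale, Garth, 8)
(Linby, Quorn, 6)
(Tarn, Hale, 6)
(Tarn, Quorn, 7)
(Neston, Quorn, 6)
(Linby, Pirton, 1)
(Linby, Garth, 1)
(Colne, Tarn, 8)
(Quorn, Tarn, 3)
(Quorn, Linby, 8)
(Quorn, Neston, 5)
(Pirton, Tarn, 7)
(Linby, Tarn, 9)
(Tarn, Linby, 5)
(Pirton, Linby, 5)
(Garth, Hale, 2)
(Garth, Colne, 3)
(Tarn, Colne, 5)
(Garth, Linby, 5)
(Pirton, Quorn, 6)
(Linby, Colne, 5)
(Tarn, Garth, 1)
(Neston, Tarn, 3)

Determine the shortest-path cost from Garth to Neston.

$16

Running Dijkstra from Garth:
Garth: 0
Hale: 2  (via Garth)
Colne: 3  (via Garth)
Linby: 5  (via Garth)
Pirton: 6  (via Linby)
Tarn: 11  (via Colne)
Quorn: 11  (via Linby)
Neston: 16  (via Quorn)
Shortest route: Garth–Linby–Quorn–Neston = $16.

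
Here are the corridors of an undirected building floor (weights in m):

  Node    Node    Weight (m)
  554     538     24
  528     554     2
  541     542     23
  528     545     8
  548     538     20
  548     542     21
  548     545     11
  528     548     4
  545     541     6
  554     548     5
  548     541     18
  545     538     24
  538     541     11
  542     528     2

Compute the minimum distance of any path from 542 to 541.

Candidate routes:
542 - 528 - 545 - 541: 2+8+6 = 16
542 - 528 - 548 - 545 - 541: 2+4+11+6 = 23
542 - 541: 23 = 23
542 - 528 - 548 - 541: 2+4+18 = 24
The minimum is 16 m via 542 - 528 - 545 - 541.

16 m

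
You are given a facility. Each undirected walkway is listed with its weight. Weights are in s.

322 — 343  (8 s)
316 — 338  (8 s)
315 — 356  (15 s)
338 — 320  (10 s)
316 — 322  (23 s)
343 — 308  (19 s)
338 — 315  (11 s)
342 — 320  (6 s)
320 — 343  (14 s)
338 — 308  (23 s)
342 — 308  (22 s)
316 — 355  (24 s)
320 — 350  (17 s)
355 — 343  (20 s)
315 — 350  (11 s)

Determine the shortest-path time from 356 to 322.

Shortest distances from 356:
356: 0
315: 15  (via 356)
338: 26  (via 315)
350: 26  (via 315)
316: 34  (via 338)
320: 36  (via 338)
342: 42  (via 320)
308: 49  (via 338)
343: 50  (via 320)
322: 57  (via 316)
Shortest route: 356–315–338–316–322 = 57 s.

57 s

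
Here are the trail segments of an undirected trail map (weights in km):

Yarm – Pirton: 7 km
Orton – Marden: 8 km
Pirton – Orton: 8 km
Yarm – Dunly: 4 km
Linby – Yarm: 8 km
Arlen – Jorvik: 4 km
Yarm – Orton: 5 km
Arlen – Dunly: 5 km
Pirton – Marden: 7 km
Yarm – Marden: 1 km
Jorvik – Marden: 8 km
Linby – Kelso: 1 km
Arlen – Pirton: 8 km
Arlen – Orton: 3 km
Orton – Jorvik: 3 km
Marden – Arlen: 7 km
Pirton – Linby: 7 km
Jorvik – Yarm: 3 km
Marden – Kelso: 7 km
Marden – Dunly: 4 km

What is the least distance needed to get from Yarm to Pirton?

Shortest distances from Yarm:
Yarm: 0
Marden: 1  (via Yarm)
Jorvik: 3  (via Yarm)
Dunly: 4  (via Yarm)
Orton: 5  (via Yarm)
Pirton: 7  (via Yarm)
Shortest route: Yarm–Pirton = 7 km.

7 km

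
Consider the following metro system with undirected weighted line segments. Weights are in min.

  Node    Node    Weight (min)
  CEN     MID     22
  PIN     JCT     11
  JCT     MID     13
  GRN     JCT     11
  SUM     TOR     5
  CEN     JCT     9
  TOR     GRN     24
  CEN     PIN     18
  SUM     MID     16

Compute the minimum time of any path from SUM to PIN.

40 min

Running Dijkstra from SUM:
SUM: 0
TOR: 5  (via SUM)
MID: 16  (via SUM)
JCT: 29  (via MID)
GRN: 29  (via TOR)
CEN: 38  (via MID)
PIN: 40  (via JCT)
Shortest route: SUM → MID → JCT → PIN = 40 min.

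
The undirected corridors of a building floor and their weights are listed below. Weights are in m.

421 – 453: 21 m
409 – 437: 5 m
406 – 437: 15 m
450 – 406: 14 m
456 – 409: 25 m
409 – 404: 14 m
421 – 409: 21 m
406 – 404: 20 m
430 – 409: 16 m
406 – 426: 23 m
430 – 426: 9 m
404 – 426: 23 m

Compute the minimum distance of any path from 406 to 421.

41 m

Settle nodes by increasing distance from 406:
406: 0
450: 14  (via 406)
437: 15  (via 406)
404: 20  (via 406)
409: 20  (via 437)
426: 23  (via 406)
430: 32  (via 426)
421: 41  (via 409)
Shortest route: 406 → 437 → 409 → 421 = 41 m.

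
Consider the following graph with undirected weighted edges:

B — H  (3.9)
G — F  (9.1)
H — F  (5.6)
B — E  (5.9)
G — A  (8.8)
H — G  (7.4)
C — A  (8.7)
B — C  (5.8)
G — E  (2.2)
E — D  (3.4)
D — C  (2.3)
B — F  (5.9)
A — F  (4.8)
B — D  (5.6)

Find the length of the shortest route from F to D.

11.5

Settle nodes by increasing distance from F:
F: 0
A: 4.8  (via F)
H: 5.6  (via F)
B: 5.9  (via F)
G: 9.1  (via F)
E: 11.3  (via G)
D: 11.5  (via B)
Shortest route: F–B–D = 11.5.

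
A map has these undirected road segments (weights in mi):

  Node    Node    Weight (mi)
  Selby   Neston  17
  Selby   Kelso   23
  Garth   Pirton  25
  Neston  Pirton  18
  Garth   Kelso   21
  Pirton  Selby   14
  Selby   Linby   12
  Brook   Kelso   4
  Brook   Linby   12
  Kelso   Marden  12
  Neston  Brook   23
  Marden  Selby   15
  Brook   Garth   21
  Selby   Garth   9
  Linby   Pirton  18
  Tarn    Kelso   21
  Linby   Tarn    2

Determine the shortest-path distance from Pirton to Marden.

Compare a few routes:
Pirton–Selby–Marden: 14+15 = 29
Pirton–Linby–Selby–Marden: 18+12+15 = 45
Pirton–Linby–Brook–Kelso–Marden: 18+12+4+12 = 46
Cheapest is Pirton–Selby–Marden at 29 mi.

29 mi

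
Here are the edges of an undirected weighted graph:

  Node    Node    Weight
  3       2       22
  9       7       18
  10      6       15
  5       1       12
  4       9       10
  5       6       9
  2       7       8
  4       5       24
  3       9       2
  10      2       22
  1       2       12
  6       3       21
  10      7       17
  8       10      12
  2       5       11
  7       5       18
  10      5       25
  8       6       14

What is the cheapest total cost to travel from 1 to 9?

Enumerating some paths:
1 - 2 - 3 - 9: 12+22+2 = 36
1 - 2 - 7 - 9: 12+8+18 = 38
Cheapest is 1 - 2 - 3 - 9 at 36.

36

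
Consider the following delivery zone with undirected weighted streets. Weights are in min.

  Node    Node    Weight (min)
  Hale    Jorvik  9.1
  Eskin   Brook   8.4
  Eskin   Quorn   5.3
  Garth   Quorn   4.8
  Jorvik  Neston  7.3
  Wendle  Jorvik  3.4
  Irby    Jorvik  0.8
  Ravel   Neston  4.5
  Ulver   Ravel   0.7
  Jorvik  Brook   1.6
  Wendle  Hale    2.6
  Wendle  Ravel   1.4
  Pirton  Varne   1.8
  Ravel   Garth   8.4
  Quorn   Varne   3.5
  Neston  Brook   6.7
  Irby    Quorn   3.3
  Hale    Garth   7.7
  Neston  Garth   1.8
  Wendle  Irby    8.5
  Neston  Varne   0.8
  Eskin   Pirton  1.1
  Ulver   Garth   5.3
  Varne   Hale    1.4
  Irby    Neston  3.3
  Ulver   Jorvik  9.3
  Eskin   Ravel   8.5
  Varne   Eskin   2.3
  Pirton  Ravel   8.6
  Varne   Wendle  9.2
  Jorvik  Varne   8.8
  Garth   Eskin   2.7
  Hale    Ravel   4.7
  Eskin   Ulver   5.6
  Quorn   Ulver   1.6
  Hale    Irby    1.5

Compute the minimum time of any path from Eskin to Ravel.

Shortest distances from Eskin:
Eskin: 0
Pirton: 1.1  (via Eskin)
Varne: 2.3  (via Eskin)
Garth: 2.7  (via Eskin)
Neston: 3.1  (via Varne)
Hale: 3.7  (via Varne)
Irby: 5.2  (via Hale)
Quorn: 5.3  (via Eskin)
Ulver: 5.6  (via Eskin)
Jorvik: 6  (via Irby)
Wendle: 6.3  (via Hale)
Ravel: 6.3  (via Ulver)
Shortest route: Eskin–Ulver–Ravel = 6.3 min.

6.3 min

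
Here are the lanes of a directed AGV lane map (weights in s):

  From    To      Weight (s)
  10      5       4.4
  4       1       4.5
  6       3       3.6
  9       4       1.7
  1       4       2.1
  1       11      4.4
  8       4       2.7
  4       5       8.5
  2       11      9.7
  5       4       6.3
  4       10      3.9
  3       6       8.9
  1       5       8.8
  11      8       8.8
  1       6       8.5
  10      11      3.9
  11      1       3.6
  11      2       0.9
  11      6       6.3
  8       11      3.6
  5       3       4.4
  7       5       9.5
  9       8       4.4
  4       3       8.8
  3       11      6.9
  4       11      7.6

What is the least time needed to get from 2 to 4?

15.4 s

Enumerating some paths:
2 → 11 → 1 → 4: 9.7+3.6+2.1 = 15.4
2 → 11 → 8 → 4: 9.7+8.8+2.7 = 21.2
The minimum is 15.4 s via 2 → 11 → 1 → 4.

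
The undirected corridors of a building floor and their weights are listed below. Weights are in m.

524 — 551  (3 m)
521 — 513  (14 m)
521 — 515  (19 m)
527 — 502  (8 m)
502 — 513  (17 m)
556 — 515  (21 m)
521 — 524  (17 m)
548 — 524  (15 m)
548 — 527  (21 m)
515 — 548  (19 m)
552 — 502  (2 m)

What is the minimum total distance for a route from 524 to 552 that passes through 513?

50 m

Best 524 to 513: 524–521–513 costing 31
Shortest 513→552: 513–502–552 = 19
Total via 513: 31 + 19 = 50 m.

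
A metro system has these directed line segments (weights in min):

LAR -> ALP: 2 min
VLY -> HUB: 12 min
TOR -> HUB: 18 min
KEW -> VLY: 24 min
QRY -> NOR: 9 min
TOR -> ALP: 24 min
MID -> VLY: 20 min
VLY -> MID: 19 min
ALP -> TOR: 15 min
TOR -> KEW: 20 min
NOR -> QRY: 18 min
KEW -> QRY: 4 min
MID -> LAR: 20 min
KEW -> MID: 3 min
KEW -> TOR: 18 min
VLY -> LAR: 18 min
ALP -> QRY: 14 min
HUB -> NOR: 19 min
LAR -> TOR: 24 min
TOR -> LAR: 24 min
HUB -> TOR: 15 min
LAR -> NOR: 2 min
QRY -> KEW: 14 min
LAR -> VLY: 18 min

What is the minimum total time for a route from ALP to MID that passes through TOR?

Best ALP to TOR: ALP–TOR costing 15
Best TOR to MID: TOR–KEW–MID costing 23
Total via TOR: 15 + 23 = 38 min.

38 min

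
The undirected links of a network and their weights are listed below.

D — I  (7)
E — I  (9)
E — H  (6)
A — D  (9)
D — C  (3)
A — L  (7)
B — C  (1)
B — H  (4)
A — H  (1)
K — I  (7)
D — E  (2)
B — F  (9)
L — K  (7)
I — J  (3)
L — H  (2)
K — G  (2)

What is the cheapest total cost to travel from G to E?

17

Enumerating some paths:
G → K → I → E: 2+7+9 = 18
G → K → L → H → B → C → D → E: 2+7+2+4+1+3+2 = 21
G → K → L → H → E: 2+7+2+6 = 17
G → K → I → D → E: 2+7+7+2 = 18
The minimum is 17 via G → K → L → H → E.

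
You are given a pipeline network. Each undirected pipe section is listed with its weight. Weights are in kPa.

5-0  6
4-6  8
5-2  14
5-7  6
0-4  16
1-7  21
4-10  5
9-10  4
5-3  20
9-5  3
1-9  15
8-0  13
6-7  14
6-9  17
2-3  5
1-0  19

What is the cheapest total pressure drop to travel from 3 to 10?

26 kPa

Candidate routes:
3 → 5 → 0 → 4 → 10: 20+6+16+5 = 47
3 → 2 → 5 → 0 → 4 → 10: 5+14+6+16+5 = 46
3 → 2 → 5 → 9 → 10: 5+14+3+4 = 26
3 → 5 → 9 → 10: 20+3+4 = 27
The minimum is 26 kPa via 3 → 2 → 5 → 9 → 10.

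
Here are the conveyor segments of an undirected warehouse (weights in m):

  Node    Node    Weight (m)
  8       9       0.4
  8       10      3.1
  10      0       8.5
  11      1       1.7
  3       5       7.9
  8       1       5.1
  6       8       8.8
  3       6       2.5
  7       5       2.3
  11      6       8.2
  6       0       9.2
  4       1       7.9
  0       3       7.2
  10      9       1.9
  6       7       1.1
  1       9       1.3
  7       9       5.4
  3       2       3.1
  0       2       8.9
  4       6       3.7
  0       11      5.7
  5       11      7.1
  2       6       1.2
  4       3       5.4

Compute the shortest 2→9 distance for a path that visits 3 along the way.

12.1 m

Best 2 to 3: 2–3 costing 3.1
Shortest 3→9: 3–6–7–9 = 9
Total via 3: 3.1 + 9 = 12.1 m.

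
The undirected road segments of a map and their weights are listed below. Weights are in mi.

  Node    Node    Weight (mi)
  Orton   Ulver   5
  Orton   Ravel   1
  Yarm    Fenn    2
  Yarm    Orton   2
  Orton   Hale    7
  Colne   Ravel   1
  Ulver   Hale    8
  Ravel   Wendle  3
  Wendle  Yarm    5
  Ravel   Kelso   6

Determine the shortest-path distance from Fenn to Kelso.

Candidate routes:
Fenn - Yarm - Wendle - Ravel - Kelso: 2+5+3+6 = 16
Fenn - Yarm - Orton - Ravel - Kelso: 2+2+1+6 = 11
Cheapest is Fenn - Yarm - Orton - Ravel - Kelso at 11 mi.

11 mi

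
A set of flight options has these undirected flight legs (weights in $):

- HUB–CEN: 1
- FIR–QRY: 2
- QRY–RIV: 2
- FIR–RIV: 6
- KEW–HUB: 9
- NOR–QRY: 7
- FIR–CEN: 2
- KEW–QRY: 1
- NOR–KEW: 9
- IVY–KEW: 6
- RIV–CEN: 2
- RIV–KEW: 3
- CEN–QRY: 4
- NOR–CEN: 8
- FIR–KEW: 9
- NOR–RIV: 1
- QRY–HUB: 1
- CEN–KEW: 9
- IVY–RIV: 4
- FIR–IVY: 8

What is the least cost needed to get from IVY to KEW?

$6

Shortest distances from IVY:
IVY: 0
RIV: 4  (via IVY)
NOR: 5  (via RIV)
QRY: 6  (via RIV)
CEN: 6  (via RIV)
KEW: 6  (via IVY)
Shortest route: IVY → KEW = $6.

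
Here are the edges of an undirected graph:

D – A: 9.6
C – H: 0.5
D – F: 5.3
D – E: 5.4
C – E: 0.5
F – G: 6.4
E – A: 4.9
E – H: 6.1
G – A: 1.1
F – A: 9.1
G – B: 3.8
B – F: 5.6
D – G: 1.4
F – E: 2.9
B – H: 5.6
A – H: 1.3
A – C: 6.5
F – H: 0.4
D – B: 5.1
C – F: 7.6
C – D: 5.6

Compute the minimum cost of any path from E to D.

4.8

Candidate routes:
E → D: 5.4 = 5.4
E → C → H → A → G → D: 0.5+0.5+1.3+1.1+1.4 = 4.8
The minimum is 4.8 via E → C → H → A → G → D.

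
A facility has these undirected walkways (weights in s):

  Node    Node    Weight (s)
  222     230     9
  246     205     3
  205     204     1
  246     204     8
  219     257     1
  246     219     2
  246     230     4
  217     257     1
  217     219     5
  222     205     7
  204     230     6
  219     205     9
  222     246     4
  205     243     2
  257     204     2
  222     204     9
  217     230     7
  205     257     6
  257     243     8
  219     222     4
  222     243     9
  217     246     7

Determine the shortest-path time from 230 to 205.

7 s

Shortest distances from 230:
230: 0
246: 4  (via 230)
219: 6  (via 246)
204: 6  (via 230)
205: 7  (via 246)
Shortest route: 230 → 246 → 205 = 7 s.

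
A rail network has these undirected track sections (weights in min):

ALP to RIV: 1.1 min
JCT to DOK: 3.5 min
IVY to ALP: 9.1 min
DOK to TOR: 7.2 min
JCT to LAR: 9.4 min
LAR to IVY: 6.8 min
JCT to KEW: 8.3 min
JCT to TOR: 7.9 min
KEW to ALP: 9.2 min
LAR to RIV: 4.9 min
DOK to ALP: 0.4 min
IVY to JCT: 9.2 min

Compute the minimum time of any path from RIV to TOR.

8.7 min

Compare a few routes:
RIV → ALP → DOK → JCT → TOR: 1.1+0.4+3.5+7.9 = 12.9
RIV → ALP → DOK → TOR: 1.1+0.4+7.2 = 8.7
The minimum is 8.7 min via RIV → ALP → DOK → TOR.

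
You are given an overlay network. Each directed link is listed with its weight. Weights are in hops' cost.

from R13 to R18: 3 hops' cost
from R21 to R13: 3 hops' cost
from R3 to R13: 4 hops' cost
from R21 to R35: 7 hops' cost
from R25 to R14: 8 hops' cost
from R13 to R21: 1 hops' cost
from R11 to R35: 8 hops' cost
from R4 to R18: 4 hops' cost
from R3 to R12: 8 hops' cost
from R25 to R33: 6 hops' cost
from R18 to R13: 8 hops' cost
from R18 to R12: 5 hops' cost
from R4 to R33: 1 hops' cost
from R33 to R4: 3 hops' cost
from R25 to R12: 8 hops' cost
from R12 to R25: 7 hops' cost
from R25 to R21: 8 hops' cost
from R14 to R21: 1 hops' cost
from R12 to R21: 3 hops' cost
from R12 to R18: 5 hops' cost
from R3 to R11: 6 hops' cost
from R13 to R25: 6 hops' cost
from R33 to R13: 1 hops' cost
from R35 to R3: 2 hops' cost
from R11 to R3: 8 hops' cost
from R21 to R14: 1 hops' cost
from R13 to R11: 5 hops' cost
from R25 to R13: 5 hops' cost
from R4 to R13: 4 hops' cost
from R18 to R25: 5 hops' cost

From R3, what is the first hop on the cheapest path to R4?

R13

Compare a few routes:
R3 → R13 → R25 → R33 → R4: 4+6+6+3 = 19
R3 → R12 → R25 → R33 → R4: 8+7+6+3 = 24
R3 → R13 → R18 → R25 → R33 → R4: 4+3+5+6+3 = 21
Cheapest is R3 → R13 → R25 → R33 → R4 at 19 hops' cost.
So from R3 the first move is to R13.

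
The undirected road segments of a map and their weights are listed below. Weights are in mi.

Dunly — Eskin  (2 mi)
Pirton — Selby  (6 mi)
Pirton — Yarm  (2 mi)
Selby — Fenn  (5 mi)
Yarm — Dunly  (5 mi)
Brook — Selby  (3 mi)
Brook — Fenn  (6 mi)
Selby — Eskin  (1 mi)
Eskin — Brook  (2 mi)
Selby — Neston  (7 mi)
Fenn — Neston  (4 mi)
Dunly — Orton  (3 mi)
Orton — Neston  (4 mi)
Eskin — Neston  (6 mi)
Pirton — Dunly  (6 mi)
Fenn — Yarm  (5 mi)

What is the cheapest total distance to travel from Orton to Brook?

7 mi

Running Dijkstra from Orton:
Orton: 0
Dunly: 3  (via Orton)
Neston: 4  (via Orton)
Eskin: 5  (via Dunly)
Selby: 6  (via Eskin)
Brook: 7  (via Eskin)
Shortest route: Orton–Dunly–Eskin–Brook = 7 mi.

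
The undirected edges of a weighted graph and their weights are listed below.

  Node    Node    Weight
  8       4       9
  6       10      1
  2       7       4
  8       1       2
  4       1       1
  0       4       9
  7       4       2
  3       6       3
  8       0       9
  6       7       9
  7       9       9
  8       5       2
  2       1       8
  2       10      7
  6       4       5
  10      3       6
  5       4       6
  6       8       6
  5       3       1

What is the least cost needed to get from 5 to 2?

Enumerating some paths:
5–3–6–10–2: 1+3+1+7 = 12
5–4–7–2: 6+2+4 = 12
5–8–1–4–7–2: 2+2+1+2+4 = 11
5–8–1–2: 2+2+8 = 12
The minimum is 11 via 5–8–1–4–7–2.

11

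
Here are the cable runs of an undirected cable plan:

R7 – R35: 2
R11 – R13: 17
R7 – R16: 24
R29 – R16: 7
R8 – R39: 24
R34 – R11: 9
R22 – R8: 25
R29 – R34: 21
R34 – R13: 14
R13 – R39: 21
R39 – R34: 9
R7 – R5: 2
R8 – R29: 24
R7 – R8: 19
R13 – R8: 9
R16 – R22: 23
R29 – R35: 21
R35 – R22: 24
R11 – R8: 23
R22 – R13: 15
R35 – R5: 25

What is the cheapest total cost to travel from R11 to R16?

37

Settle nodes by increasing distance from R11:
R11: 0
R34: 9  (via R11)
R13: 17  (via R11)
R39: 18  (via R34)
R8: 23  (via R11)
R29: 30  (via R34)
R22: 32  (via R13)
R16: 37  (via R29)
Shortest route: R11–R34–R29–R16 = 37.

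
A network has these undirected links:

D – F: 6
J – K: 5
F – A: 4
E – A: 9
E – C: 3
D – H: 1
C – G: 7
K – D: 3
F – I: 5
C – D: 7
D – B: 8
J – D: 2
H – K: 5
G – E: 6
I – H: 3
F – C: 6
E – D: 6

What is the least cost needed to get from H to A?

11

Settle nodes by increasing distance from H:
H: 0
D: 1  (via H)
I: 3  (via H)
J: 3  (via D)
K: 4  (via D)
E: 7  (via D)
F: 7  (via D)
C: 8  (via D)
B: 9  (via D)
A: 11  (via F)
Shortest route: H–D–F–A = 11.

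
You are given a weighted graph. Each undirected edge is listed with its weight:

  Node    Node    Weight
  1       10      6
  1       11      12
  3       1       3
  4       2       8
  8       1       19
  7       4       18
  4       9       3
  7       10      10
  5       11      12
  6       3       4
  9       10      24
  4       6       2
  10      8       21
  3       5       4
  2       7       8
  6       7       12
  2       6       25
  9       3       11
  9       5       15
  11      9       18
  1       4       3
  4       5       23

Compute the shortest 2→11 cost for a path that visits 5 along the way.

Best 2 to 5: 2 → 4 → 6 → 3 → 5 costing 18
Best 5 to 11: 5 → 11 costing 12
Total via 5: 18 + 12 = 30.

30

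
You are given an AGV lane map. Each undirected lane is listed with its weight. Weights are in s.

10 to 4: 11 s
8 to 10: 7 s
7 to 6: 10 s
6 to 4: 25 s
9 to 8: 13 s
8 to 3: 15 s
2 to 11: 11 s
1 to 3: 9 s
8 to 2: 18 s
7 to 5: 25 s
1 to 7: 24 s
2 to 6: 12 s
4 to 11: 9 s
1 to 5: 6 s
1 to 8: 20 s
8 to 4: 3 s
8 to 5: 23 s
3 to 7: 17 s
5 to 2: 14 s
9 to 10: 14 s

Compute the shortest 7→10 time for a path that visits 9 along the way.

Best 7 to 9: 7–3–8–9 costing 45
Best 9 to 10: 9–10 costing 14
Total via 9: 45 + 14 = 59 s.

59 s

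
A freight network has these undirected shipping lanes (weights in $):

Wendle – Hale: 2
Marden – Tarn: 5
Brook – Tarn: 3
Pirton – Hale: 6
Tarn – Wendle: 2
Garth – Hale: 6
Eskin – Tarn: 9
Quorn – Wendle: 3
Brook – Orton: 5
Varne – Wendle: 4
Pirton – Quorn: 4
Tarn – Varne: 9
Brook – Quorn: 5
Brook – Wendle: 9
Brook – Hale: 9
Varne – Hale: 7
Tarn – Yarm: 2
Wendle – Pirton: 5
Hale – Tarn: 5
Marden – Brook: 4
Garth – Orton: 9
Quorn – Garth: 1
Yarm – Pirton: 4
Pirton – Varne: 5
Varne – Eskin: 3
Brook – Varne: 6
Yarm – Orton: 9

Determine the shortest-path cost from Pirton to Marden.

$11

Settle nodes by increasing distance from Pirton:
Pirton: 0
Quorn: 4  (via Pirton)
Yarm: 4  (via Pirton)
Wendle: 5  (via Pirton)
Garth: 5  (via Quorn)
Varne: 5  (via Pirton)
Hale: 6  (via Pirton)
Tarn: 6  (via Yarm)
Eskin: 8  (via Varne)
Brook: 9  (via Quorn)
Marden: 11  (via Tarn)
Shortest route: Pirton–Yarm–Tarn–Marden = $11.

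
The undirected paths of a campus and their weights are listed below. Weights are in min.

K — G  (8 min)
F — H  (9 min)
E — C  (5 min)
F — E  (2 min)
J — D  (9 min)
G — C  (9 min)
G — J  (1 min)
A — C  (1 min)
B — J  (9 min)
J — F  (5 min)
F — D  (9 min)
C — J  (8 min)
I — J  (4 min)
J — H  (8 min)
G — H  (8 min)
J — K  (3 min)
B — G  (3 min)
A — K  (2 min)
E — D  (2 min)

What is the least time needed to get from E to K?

8 min

Shortest distances from E:
E: 0
D: 2  (via E)
F: 2  (via E)
C: 5  (via E)
A: 6  (via C)
J: 7  (via F)
G: 8  (via J)
K: 8  (via A)
Shortest route: E–C–A–K = 8 min.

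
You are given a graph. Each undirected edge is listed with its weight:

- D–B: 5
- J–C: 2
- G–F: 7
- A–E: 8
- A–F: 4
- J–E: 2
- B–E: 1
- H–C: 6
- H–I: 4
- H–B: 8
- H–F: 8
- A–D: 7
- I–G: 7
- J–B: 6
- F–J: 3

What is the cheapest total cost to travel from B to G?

Shortest distances from B:
B: 0
E: 1  (via B)
J: 3  (via E)
C: 5  (via J)
D: 5  (via B)
F: 6  (via J)
H: 8  (via B)
A: 9  (via E)
I: 12  (via H)
G: 13  (via F)
Shortest route: B → E → J → F → G = 13.

13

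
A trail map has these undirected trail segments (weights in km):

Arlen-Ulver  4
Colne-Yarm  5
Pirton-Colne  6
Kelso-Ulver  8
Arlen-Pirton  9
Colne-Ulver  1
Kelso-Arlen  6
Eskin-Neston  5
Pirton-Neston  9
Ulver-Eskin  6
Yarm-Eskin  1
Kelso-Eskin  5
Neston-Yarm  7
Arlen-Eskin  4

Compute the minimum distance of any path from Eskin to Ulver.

6 km

Compare a few routes:
Eskin → Yarm → Colne → Ulver: 1+5+1 = 7
Eskin → Ulver: 6 = 6
Cheapest is Eskin → Ulver at 6 km.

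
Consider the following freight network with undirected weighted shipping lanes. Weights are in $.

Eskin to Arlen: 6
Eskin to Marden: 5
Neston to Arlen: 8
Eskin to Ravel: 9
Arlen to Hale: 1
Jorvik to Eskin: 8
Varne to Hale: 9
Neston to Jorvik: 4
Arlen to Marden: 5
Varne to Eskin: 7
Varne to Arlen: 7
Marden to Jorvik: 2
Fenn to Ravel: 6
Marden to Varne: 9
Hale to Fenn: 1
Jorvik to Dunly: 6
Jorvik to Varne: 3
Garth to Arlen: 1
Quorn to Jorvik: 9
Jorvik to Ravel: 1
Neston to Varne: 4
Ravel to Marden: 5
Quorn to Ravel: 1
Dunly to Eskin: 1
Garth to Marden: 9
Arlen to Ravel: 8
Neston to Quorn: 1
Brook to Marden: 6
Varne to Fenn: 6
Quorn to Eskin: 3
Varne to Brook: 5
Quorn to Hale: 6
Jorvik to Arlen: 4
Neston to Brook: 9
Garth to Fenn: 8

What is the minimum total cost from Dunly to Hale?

$8

Running Dijkstra from Dunly:
Dunly: 0
Eskin: 1  (via Dunly)
Quorn: 4  (via Eskin)
Ravel: 5  (via Quorn)
Neston: 5  (via Quorn)
Marden: 6  (via Eskin)
Jorvik: 6  (via Dunly)
Arlen: 7  (via Eskin)
Garth: 8  (via Arlen)
Hale: 8  (via Arlen)
Shortest route: Dunly → Eskin → Arlen → Hale = $8.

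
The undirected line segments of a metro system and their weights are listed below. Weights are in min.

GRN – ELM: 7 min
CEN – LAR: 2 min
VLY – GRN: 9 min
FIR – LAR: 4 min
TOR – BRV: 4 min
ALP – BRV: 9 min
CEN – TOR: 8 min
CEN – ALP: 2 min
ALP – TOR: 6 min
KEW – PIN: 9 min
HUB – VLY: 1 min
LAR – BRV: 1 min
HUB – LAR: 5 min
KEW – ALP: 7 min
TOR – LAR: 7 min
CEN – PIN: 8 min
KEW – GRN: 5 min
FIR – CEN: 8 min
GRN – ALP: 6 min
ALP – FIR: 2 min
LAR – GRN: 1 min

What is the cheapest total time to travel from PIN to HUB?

Settle nodes by increasing distance from PIN:
PIN: 0
CEN: 8  (via PIN)
KEW: 9  (via PIN)
ALP: 10  (via CEN)
LAR: 10  (via CEN)
BRV: 11  (via LAR)
GRN: 11  (via LAR)
FIR: 12  (via ALP)
HUB: 15  (via LAR)
Shortest route: PIN–CEN–LAR–HUB = 15 min.

15 min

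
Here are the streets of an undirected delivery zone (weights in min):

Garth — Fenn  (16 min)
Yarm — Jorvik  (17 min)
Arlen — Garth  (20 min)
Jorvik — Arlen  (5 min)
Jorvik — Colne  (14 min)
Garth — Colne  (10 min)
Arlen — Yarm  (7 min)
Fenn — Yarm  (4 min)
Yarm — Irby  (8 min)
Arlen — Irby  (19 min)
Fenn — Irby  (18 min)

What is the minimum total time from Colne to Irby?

34 min

Candidate routes:
Colne → Jorvik → Arlen → Irby: 14+5+19 = 38
Colne → Garth → Fenn → Yarm → Irby: 10+16+4+8 = 38
Colne → Jorvik → Arlen → Yarm → Irby: 14+5+7+8 = 34
Cheapest is Colne → Jorvik → Arlen → Yarm → Irby at 34 min.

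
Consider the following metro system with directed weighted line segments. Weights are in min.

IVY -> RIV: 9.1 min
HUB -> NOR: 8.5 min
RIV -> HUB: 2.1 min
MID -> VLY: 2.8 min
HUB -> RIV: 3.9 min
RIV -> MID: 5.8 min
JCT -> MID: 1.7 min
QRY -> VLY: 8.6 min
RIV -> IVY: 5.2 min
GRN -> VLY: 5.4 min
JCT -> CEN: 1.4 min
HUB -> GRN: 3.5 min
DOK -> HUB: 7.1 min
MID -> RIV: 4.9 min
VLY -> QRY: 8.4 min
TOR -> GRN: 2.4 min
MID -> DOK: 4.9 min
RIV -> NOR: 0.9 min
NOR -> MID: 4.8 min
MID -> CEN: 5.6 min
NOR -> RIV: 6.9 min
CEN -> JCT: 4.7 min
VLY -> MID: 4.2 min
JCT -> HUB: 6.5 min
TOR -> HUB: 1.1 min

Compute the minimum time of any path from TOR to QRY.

Enumerating some paths:
TOR - HUB - RIV - NOR - MID - VLY - QRY: 1.1+3.9+0.9+4.8+2.8+8.4 = 21.9
TOR - GRN - VLY - QRY: 2.4+5.4+8.4 = 16.2
TOR - HUB - GRN - VLY - QRY: 1.1+3.5+5.4+8.4 = 18.4
TOR - HUB - RIV - MID - VLY - QRY: 1.1+3.9+5.8+2.8+8.4 = 22
The minimum is 16.2 min via TOR - GRN - VLY - QRY.

16.2 min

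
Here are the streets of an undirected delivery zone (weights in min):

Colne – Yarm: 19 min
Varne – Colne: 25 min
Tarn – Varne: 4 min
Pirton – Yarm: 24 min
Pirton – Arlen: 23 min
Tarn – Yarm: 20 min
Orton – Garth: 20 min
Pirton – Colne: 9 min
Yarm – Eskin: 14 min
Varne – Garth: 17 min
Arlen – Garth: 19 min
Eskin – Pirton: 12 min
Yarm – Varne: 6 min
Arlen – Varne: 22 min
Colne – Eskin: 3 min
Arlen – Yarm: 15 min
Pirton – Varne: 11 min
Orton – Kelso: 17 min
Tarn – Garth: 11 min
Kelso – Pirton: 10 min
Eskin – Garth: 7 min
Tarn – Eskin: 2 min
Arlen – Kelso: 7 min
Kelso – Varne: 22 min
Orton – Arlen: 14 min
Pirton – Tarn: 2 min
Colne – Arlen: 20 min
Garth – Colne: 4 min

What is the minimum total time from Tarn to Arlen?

Compare a few routes:
Tarn → Eskin → Colne → Arlen: 2+3+20 = 25
Tarn → Varne → Yarm → Arlen: 4+6+15 = 25
Tarn → Pirton → Arlen: 2+23 = 25
Tarn → Pirton → Kelso → Arlen: 2+10+7 = 19
The minimum is 19 min via Tarn → Pirton → Kelso → Arlen.

19 min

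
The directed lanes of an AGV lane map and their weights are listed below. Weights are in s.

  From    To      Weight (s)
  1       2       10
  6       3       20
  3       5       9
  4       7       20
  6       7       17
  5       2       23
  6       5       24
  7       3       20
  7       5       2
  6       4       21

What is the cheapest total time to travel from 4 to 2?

45 s

Compare a few routes:
4–7–5–2: 20+2+23 = 45
4–7–3–5–2: 20+20+9+23 = 72
The minimum is 45 s via 4–7–5–2.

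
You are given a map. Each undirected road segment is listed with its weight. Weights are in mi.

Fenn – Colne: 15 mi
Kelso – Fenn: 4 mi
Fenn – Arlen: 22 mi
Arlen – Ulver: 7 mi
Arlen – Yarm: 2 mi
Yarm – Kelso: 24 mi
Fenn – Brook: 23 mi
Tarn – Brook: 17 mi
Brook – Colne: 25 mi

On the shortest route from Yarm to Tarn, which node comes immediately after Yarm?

Enumerating some paths:
Yarm - Arlen - Fenn - Colne - Brook - Tarn: 2+22+15+25+17 = 81
Yarm - Arlen - Fenn - Brook - Tarn: 2+22+23+17 = 64
Yarm - Kelso - Fenn - Brook - Tarn: 24+4+23+17 = 68
Cheapest is Yarm - Arlen - Fenn - Brook - Tarn at 64 mi.
So from Yarm the first move is to Arlen.

Arlen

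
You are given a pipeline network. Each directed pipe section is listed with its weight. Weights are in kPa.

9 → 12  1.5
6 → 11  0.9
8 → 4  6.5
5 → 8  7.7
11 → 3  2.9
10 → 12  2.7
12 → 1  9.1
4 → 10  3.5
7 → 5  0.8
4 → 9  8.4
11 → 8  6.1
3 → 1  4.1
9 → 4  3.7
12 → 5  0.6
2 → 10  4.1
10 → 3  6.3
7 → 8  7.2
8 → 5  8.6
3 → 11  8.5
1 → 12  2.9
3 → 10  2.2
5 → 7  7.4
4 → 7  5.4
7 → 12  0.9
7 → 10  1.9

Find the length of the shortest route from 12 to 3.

16.2 kPa

Compare a few routes:
12 - 5 - 7 - 8 - 4 - 10 - 3: 0.6+7.4+7.2+6.5+3.5+6.3 = 31.5
12 - 5 - 7 - 10 - 3: 0.6+7.4+1.9+6.3 = 16.2
12 - 5 - 8 - 4 - 7 - 10 - 3: 0.6+7.7+6.5+5.4+1.9+6.3 = 28.4
12 - 5 - 8 - 4 - 10 - 3: 0.6+7.7+6.5+3.5+6.3 = 24.6
Cheapest is 12 - 5 - 7 - 10 - 3 at 16.2 kPa.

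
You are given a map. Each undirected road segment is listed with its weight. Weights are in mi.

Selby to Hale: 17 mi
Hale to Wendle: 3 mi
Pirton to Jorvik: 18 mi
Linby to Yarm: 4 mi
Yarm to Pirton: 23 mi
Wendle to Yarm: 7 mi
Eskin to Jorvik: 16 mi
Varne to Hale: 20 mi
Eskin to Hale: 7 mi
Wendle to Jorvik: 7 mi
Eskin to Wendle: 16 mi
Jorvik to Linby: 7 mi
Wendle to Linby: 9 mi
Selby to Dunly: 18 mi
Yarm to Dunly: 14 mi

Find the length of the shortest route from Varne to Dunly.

Running Dijkstra from Varne:
Varne: 0
Hale: 20  (via Varne)
Wendle: 23  (via Hale)
Eskin: 27  (via Hale)
Jorvik: 30  (via Wendle)
Yarm: 30  (via Wendle)
Linby: 32  (via Wendle)
Selby: 37  (via Hale)
Dunly: 44  (via Yarm)
Shortest route: Varne–Hale–Wendle–Yarm–Dunly = 44 mi.

44 mi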